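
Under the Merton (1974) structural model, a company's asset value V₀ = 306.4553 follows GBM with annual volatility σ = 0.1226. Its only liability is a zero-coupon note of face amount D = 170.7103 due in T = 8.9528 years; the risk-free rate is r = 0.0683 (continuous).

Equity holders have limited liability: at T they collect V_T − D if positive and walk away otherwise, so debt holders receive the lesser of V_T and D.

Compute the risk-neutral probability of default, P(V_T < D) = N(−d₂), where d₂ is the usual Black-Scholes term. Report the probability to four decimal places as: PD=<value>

d₁ = [ln(V₀/D) + (r + σ²/2)T] / (σ√T)
   = [ln(306.4553/170.7103) + (0.0683 + 0.5·0.1226²)·8.9528] / (0.1226·√8.9528)
   = [0.585104 + 0.678760] / 0.366834 = 3.445327
d₂ = d₁ − σ√T = 3.445327 − 0.366834 = 3.078492
risk-neutral PD = N(−d₂) = N(-3.078492) = 0.001040

PD=0.0010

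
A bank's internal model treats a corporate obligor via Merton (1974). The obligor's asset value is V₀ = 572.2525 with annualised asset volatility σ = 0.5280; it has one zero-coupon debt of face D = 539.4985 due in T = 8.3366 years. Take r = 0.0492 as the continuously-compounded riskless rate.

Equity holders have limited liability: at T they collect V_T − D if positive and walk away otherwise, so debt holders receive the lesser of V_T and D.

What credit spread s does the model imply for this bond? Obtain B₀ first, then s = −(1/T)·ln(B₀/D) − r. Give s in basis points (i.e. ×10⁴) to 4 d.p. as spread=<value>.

spread=712.2842

d₁ = [ln(V₀/D) + (r + σ²/2)T] / (σ√T)
   = [ln(572.2525/539.4985) + (0.0492 + 0.5·0.5280²)·8.3366] / (0.5280·√8.3366)
   = [0.058940 + 1.572216] / 1.524503 = 1.069959
d₂ = d₁ − σ√T = 1.069959 − 1.524503 = -0.454544
N(d₁) = 0.857681,  N(d₂) = 0.324719,  e^(−rT) = 0.663544
E₀ = V₀·N(d₁) − D·e^(−rT)·N(d₂)
   = 572.2525·0.857681 − 539.4985·0.663544·0.324719 = 374.567179
B₀ = V₀ − E₀ = 572.2525 − 374.567179 = 197.685321
spread = −(1/T)·ln(B₀/D) − r = −(1/8.3366)·ln(197.685321/539.4985) − 0.0492 = 0.07122842
in basis points: 0.07122842 × 10⁴ = 712.2842 bp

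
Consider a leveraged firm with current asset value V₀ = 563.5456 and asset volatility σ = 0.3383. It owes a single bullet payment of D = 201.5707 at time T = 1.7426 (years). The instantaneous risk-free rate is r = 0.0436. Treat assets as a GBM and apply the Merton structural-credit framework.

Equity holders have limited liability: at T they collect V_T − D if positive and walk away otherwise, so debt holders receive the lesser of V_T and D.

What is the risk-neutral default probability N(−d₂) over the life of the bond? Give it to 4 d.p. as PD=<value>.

PD=0.0123

d₁ = [ln(V₀/D) + (r + σ²/2)T] / (σ√T)
   = [ln(563.5456/201.5707) + (0.0436 + 0.5·0.3383²)·1.7426] / (0.3383·√1.7426)
   = [1.028108 + 0.175695] / 0.446582 = 2.695595
d₂ = d₁ − σ√T = 2.695595 − 0.446582 = 2.249013
risk-neutral PD = N(−d₂) = N(-2.249013) = 0.012256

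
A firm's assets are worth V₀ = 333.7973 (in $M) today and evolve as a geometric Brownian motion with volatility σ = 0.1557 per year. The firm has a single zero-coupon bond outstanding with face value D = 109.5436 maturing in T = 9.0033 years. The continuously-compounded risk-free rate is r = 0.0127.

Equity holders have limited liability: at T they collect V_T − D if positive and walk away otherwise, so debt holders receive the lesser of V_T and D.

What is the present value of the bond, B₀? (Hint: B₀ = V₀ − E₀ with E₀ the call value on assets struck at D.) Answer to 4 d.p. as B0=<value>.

B0=97.5980

d₁ = [ln(V₀/D) + (r + σ²/2)T] / (σ√T)
   = [ln(333.7973/109.5436) + (0.0127 + 0.5·0.1557²)·9.0033] / (0.1557·√9.0033)
   = [1.114211 + 0.223473] / 0.467186 = 2.863282
d₂ = d₁ − σ√T = 2.863282 − 0.467186 = 2.396097
N(d₁) = 0.997904,  N(d₂) = 0.991715,  e^(−rT) = 0.891953
E₀ = V₀·N(d₁) − D·e^(−rT)·N(d₂)
   = 333.7973·0.997904 − 109.5436·0.891953·0.991715 = 236.199341
B₀ = V₀ − E₀ = 333.7973 − 236.199341 = 97.597959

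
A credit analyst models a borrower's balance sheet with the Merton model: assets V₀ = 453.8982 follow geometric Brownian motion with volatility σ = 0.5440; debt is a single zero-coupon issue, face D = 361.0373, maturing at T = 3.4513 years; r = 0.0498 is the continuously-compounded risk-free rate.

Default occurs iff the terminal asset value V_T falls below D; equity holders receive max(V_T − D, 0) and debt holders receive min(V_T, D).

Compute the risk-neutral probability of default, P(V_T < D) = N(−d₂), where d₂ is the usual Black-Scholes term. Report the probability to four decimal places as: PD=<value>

d₁ = [ln(V₀/D) + (r + σ²/2)T] / (σ√T)
   = [ln(453.8982/361.0373) + (0.0498 + 0.5·0.5440²)·3.4513] / (0.5440·√3.4513)
   = [0.228892 + 0.682557] / 1.010626 = 0.901866
d₂ = d₁ − σ√T = 0.901866 − 1.010626 = -0.108760
risk-neutral PD = N(−d₂) = N(0.108760) = 0.543304

PD=0.5433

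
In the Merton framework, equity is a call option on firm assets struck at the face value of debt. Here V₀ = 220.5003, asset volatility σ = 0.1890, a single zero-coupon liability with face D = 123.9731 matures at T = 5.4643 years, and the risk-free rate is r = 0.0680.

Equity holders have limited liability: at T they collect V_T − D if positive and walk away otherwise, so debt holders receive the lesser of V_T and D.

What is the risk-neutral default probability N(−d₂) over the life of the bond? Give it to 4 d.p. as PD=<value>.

d₁ = [ln(V₀/D) + (r + σ²/2)T] / (σ√T)
   = [ln(220.5003/123.9731) + (0.0680 + 0.5·0.1890²)·5.4643] / (0.1890·√5.4643)
   = [0.575834 + 0.469168] / 0.441803 = 2.365310
d₂ = d₁ − σ√T = 2.365310 − 0.441803 = 1.923506
risk-neutral PD = N(−d₂) = N(-1.923506) = 0.027208

PD=0.0272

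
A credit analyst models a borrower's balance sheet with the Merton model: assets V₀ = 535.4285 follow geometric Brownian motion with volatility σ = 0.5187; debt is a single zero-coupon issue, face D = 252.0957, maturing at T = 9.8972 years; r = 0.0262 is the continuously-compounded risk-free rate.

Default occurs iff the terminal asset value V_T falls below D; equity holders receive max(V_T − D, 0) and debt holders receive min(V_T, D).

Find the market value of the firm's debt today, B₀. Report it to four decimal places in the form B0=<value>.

B0=122.5832

d₁ = [ln(V₀/D) + (r + σ²/2)T] / (σ√T)
   = [ln(535.4285/252.0957) + (0.0262 + 0.5·0.5187²)·9.8972] / (0.5187·√9.8972)
   = [0.753259 + 1.590726] / 1.631821 = 1.436423
d₂ = d₁ − σ√T = 1.436423 − 1.631821 = -0.195398
N(d₁) = 0.924559,  N(d₂) = 0.422541,  e^(−rT) = 0.771586
E₀ = V₀·N(d₁) − D·e^(−rT)·N(d₂)
   = 535.4285·0.924559 − 252.0957·0.771586·0.422541 = 412.845292
B₀ = V₀ − E₀ = 535.4285 − 412.845292 = 122.583208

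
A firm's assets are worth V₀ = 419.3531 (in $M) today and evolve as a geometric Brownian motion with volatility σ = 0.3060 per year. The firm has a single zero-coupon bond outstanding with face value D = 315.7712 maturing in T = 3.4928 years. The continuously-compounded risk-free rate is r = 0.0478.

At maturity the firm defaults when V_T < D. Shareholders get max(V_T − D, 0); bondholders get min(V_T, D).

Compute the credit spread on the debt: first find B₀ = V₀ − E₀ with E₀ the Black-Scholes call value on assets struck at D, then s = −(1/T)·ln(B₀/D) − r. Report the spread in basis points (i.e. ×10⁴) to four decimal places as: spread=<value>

d₁ = [ln(V₀/D) + (r + σ²/2)T] / (σ√T)
   = [ln(419.3531/315.7712) + (0.0478 + 0.5·0.3060²)·3.4928] / (0.3060·√3.4928)
   = [0.283695 + 0.330482] / 0.571884 = 1.073953
d₂ = d₁ − σ√T = 1.073953 − 0.571884 = 0.502069
N(d₁) = 0.858578,  N(d₂) = 0.692190,  e^(−rT) = 0.846237
E₀ = V₀·N(d₁) − D·e^(−rT)·N(d₂)
   = 419.3531·0.858578 − 315.7712·0.846237·0.692190 = 175.082185
B₀ = V₀ − E₀ = 419.3531 − 175.082185 = 244.270915
spread = −(1/T)·ln(B₀/D) − r = −(1/3.4928)·ln(244.270915/315.7712) − 0.0478 = 0.02570549
in basis points: 0.02570549 × 10⁴ = 257.0549 bp

spread=257.0549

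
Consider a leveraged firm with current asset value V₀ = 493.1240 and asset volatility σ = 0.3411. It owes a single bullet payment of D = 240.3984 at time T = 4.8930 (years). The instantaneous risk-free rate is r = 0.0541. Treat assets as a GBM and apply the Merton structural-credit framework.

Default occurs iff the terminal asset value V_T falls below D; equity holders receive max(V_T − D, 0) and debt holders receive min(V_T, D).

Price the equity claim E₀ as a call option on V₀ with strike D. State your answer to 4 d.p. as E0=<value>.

E0=318.4363

d₁ = [ln(V₀/D) + (r + σ²/2)T] / (σ√T)
   = [ln(493.1240/240.3984) + (0.0541 + 0.5·0.3411²)·4.8930] / (0.3411·√4.8930)
   = [0.718463 + 0.549360] / 0.754518 = 1.680309
d₂ = d₁ − σ√T = 1.680309 − 0.754518 = 0.925792
N(d₁) = 0.953551,  N(d₂) = 0.822723,  e^(−rT) = 0.767427
E₀ = V₀·N(d₁) − D·e^(−rT)·N(d₂)
   = 493.1240·0.953551 − 240.3984·0.767427·0.822723 = 318.436313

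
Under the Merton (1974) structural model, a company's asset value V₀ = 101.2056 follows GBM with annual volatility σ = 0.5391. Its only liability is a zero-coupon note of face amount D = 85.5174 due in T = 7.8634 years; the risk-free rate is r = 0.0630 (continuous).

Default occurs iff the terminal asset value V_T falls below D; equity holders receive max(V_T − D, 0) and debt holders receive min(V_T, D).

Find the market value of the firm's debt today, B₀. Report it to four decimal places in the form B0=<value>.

d₁ = [ln(V₀/D) + (r + σ²/2)T] / (σ√T)
   = [ln(101.2056/85.5174) + (0.0630 + 0.5·0.5391²)·7.8634] / (0.5391·√7.8634)
   = [0.168434 + 1.638059] / 1.511731 = 1.194984
d₂ = d₁ − σ√T = 1.194984 − 1.511731 = -0.316747
N(d₁) = 0.883953,  N(d₂) = 0.375718,  e^(−rT) = 0.609331
E₀ = V₀·N(d₁) − D·e^(−rT)·N(d₂)
   = 101.2056·0.883953 − 85.5174·0.609331·0.375718 = 69.882987
B₀ = V₀ − E₀ = 101.2056 − 69.882987 = 31.322613

B0=31.3226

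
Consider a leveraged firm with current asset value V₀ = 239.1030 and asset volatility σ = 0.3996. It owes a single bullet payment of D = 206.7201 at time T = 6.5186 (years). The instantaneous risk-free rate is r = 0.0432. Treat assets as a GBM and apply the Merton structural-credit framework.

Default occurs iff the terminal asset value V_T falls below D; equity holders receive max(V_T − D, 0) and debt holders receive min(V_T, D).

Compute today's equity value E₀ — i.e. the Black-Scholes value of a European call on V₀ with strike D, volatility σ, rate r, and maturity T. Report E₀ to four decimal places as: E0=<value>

d₁ = [ln(V₀/D) + (r + σ²/2)T] / (σ√T)
   = [ln(239.1030/206.7201) + (0.0432 + 0.5·0.3996²)·6.5186] / (0.3996·√6.5186)
   = [0.145529 + 0.802049] / 1.020241 = 0.928779
d₂ = d₁ − σ√T = 0.928779 − 1.020241 = -0.091462
N(d₁) = 0.823498,  N(d₂) = 0.463563,  e^(−rT) = 0.754573
E₀ = V₀·N(d₁) − D·e^(−rT)·N(d₂)
   = 239.1030·0.823498 − 206.7201·0.754573·0.463563 = 124.591864

E0=124.5919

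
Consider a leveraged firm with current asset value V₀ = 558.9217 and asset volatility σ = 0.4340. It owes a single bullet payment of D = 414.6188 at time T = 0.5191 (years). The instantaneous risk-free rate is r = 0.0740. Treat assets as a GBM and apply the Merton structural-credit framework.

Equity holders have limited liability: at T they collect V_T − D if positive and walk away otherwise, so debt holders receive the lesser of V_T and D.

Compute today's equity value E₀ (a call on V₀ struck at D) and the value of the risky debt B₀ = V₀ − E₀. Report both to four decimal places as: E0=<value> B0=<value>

d₁ = [ln(V₀/D) + (r + σ²/2)T] / (σ√T)
   = [ln(558.9217/414.6188) + (0.0740 + 0.5·0.4340²)·0.5191] / (0.4340·√0.5191)
   = [0.298650 + 0.087301] / 0.312691 = 1.234289
d₂ = d₁ − σ√T = 1.234289 − 0.312691 = 0.921598
N(d₁) = 0.891452,  N(d₂) = 0.821631,  e^(−rT) = 0.962315
E₀ = V₀·N(d₁) − D·e^(−rT)·N(d₂)
   = 558.9217·0.891452 − 414.6188·0.962315·0.821631 = 170.426369
B₀ = V₀ − E₀ = 558.9217 − 170.426369 = 388.495331

E0=170.4264 B0=388.4953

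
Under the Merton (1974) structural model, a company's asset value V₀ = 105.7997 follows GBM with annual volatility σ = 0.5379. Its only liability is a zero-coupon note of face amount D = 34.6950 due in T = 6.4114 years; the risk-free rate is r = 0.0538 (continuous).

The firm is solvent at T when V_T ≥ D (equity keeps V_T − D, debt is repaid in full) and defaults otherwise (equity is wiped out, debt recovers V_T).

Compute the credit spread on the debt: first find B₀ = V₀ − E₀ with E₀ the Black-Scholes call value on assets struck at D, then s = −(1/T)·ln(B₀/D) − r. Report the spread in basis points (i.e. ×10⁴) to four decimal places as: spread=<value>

spread=302.9566

d₁ = [ln(V₀/D) + (r + σ²/2)T] / (σ√T)
   = [ln(105.7997/34.6950) + (0.0538 + 0.5·0.5379²)·6.4114] / (0.5379·√6.4114)
   = [1.114952 + 1.272459] / 1.362003 = 1.752868
d₂ = d₁ − σ√T = 1.752868 − 1.362003 = 0.390865
N(d₁) = 0.960188,  N(d₂) = 0.652052,  e^(−rT) = 0.708268
E₀ = V₀·N(d₁) − D·e^(−rT)·N(d₂)
   = 105.7997·0.960188 − 34.6950·0.708268·0.652052 = 85.564479
B₀ = V₀ − E₀ = 105.7997 − 85.564479 = 20.235221
spread = −(1/T)·ln(B₀/D) − r = −(1/6.4114)·ln(20.235221/34.6950) − 0.0538 = 0.03029566
in basis points: 0.03029566 × 10⁴ = 302.9566 bp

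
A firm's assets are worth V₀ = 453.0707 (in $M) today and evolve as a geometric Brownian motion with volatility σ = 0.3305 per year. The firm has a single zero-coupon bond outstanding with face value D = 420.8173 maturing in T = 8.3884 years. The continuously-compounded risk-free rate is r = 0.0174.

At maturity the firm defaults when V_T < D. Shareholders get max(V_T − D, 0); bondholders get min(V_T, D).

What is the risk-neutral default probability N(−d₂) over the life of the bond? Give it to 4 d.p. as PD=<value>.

d₁ = [ln(V₀/D) + (r + σ²/2)T] / (σ√T)
   = [ln(453.0707/420.8173) + (0.0174 + 0.5·0.3305²)·8.3884] / (0.3305·√8.3884)
   = [0.073849 + 0.604092] / 0.957218 = 0.708241
d₂ = d₁ − σ√T = 0.708241 − 0.957218 = -0.248978
risk-neutral PD = N(−d₂) = N(0.248978) = 0.598311

PD=0.5983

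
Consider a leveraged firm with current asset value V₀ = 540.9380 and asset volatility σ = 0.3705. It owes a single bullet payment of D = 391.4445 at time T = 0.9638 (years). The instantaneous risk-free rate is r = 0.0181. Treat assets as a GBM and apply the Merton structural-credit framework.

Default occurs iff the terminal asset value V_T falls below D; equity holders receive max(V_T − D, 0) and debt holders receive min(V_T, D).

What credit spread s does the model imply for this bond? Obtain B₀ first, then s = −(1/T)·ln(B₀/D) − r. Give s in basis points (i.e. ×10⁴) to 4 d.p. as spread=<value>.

spread=423.8508

d₁ = [ln(V₀/D) + (r + σ²/2)T] / (σ√T)
   = [ln(540.9380/391.4445) + (0.0181 + 0.5·0.3705²)·0.9638] / (0.3705·√0.9638)
   = [0.323461 + 0.083595] / 0.363732 = 1.119110
d₂ = d₁ − σ√T = 1.119110 − 0.363732 = 0.755378
N(d₁) = 0.868453,  N(d₂) = 0.774989,  e^(−rT) = 0.982706
E₀ = V₀·N(d₁) − D·e^(−rT)·N(d₂)
   = 540.9380·0.868453 − 391.4445·0.982706·0.774989 = 171.660562
B₀ = V₀ − E₀ = 540.9380 − 171.660562 = 369.277438
spread = −(1/T)·ln(B₀/D) − r = −(1/0.9638)·ln(369.277438/391.4445) − 0.0181 = 0.04238508
in basis points: 0.04238508 × 10⁴ = 423.8508 bp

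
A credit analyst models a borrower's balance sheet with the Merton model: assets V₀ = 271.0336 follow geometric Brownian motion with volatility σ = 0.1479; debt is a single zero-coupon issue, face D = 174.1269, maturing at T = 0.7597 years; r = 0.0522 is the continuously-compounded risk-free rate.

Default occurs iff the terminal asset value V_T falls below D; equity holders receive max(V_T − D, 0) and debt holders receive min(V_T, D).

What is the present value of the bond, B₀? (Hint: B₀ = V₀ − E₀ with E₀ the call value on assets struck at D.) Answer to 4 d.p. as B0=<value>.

B0=167.3562

d₁ = [ln(V₀/D) + (r + σ²/2)T] / (σ√T)
   = [ln(271.0336/174.1269) + (0.0522 + 0.5·0.1479²)·0.7597] / (0.1479·√0.7597)
   = [0.442458 + 0.047965] / 0.128911 = 3.804366
d₂ = d₁ − σ√T = 3.804366 − 0.128911 = 3.675455
N(d₁) = 0.999929,  N(d₂) = 0.999881,  e^(−rT) = 0.961120
E₀ = V₀·N(d₁) − D·e^(−rT)·N(d₂)
   = 271.0336·0.999929 − 174.1269·0.961120·0.999881 = 103.677411
B₀ = V₀ − E₀ = 271.0336 − 103.677411 = 167.356189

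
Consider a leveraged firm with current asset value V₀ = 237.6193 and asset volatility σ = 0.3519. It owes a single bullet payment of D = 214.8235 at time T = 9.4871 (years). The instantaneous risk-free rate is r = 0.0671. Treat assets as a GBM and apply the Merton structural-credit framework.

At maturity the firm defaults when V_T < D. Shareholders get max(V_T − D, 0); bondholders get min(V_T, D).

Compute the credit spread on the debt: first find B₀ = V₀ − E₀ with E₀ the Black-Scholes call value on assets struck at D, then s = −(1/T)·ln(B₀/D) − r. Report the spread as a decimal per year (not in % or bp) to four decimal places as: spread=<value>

d₁ = [ln(V₀/D) + (r + σ²/2)T] / (σ√T)
   = [ln(237.6193/214.8235) + (0.0671 + 0.5·0.3519²)·9.4871] / (0.3519·√9.4871)
   = [0.100853 + 1.223995] / 1.083892 = 1.222307
d₂ = d₁ − σ√T = 1.222307 − 1.083892 = 0.138415
N(d₁) = 0.889204,  N(d₂) = 0.555044,  e^(−rT) = 0.529097
E₀ = V₀·N(d₁) − D·e^(−rT)·N(d₂)
   = 237.6193·0.889204 − 214.8235·0.529097·0.555044 = 148.204496
B₀ = V₀ − E₀ = 237.6193 − 148.204496 = 89.414804
spread = −(1/T)·ln(B₀/D) − r = −(1/9.4871)·ln(89.414804/214.8235) − 0.0671 = 0.02529183

spread=0.0253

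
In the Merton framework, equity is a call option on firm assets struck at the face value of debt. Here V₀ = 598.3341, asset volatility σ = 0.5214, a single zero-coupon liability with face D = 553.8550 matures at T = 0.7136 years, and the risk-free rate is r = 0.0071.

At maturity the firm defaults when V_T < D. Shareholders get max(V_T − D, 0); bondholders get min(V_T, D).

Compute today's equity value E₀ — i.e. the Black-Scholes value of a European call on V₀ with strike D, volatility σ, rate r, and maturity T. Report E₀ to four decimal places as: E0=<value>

d₁ = [ln(V₀/D) + (r + σ²/2)T] / (σ√T)
   = [ln(598.3341/553.8550) + (0.0071 + 0.5·0.5214²)·0.7136] / (0.5214·√0.7136)
   = [0.077246 + 0.102065] / 0.440452 = 0.407109
d₂ = d₁ − σ√T = 0.407109 − 0.440452 = -0.033343
N(d₁) = 0.658036,  N(d₂) = 0.486701,  e^(−rT) = 0.994946
E₀ = V₀·N(d₁) − D·e^(−rT)·N(d₂)
   = 598.3341·0.658036 − 553.8550·0.994946·0.486701 = 125.526139

E0=125.5261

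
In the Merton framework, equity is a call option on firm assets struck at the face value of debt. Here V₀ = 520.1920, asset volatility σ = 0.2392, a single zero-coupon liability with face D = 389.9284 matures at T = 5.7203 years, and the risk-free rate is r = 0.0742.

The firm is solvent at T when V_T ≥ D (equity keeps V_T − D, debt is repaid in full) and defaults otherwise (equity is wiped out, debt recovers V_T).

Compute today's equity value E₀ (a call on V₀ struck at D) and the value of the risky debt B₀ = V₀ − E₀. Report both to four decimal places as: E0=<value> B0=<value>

d₁ = [ln(V₀/D) + (r + σ²/2)T] / (σ√T)
   = [ln(520.1920/389.9284) + (0.0742 + 0.5·0.2392²)·5.7203] / (0.2392·√5.7203)
   = [0.288235 + 0.588094] / 0.572098 = 1.531781
d₂ = d₁ − σ√T = 1.531781 − 0.572098 = 0.959683
N(d₁) = 0.937212,  N(d₂) = 0.831393,  e^(−rT) = 0.654132
E₀ = V₀·N(d₁) − D·e^(−rT)·N(d₂)
   = 520.1920·0.937212 − 389.9284·0.654132·0.831393 = 275.471242
B₀ = V₀ − E₀ = 520.1920 − 275.471242 = 244.720758

E0=275.4712 B0=244.7208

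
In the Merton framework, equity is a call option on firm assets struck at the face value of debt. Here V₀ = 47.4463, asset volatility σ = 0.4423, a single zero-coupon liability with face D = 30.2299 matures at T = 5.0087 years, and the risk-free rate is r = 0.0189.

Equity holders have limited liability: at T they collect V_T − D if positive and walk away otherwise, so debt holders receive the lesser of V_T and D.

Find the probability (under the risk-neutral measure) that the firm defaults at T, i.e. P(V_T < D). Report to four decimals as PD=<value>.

d₁ = [ln(V₀/D) + (r + σ²/2)T] / (σ√T)
   = [ln(47.4463/30.2299) + (0.0189 + 0.5·0.4423²)·5.0087] / (0.4423·√5.0087)
   = [0.450767 + 0.584589] / 0.989873 = 1.045948
d₂ = d₁ − σ√T = 1.045948 − 0.989873 = 0.056075
risk-neutral PD = N(−d₂) = N(-0.056075) = 0.477641

PD=0.4776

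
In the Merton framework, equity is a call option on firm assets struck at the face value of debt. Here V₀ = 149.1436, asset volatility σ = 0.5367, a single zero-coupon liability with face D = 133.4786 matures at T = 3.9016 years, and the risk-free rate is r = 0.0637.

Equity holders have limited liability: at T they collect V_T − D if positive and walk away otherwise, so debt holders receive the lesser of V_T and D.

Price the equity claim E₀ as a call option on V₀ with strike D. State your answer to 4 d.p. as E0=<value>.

E0=76.2813

d₁ = [ln(V₀/D) + (r + σ²/2)T] / (σ√T)
   = [ln(149.1436/133.4786) + (0.0637 + 0.5·0.5367²)·3.9016] / (0.5367·√3.9016)
   = [0.110968 + 0.810454] / 1.060115 = 0.869172
d₂ = d₁ − σ√T = 0.869172 − 1.060115 = -0.190943
N(d₁) = 0.807623,  N(d₂) = 0.424285,  e^(−rT) = 0.779945
E₀ = V₀·N(d₁) − D·e^(−rT)·N(d₂)
   = 149.1436·0.807623 − 133.4786·0.779945·0.424285 = 76.281259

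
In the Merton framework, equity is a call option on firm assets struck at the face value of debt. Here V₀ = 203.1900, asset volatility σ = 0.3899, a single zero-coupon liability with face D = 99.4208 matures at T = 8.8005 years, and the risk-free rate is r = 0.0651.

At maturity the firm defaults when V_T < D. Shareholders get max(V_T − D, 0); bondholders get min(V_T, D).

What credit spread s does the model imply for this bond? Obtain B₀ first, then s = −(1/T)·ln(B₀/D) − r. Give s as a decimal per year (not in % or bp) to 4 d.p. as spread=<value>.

spread=0.0161

d₁ = [ln(V₀/D) + (r + σ²/2)T] / (σ√T)
   = [ln(203.1900/99.4208) + (0.0651 + 0.5·0.3899²)·8.8005] / (0.3899·√8.8005)
   = [0.714780 + 1.241847] / 1.156663 = 1.691614
d₂ = d₁ − σ√T = 1.691614 − 1.156663 = 0.534951
N(d₁) = 0.954640,  N(d₂) = 0.703658,  e^(−rT) = 0.563881
E₀ = V₀·N(d₁) − D·e^(−rT)·N(d₂)
   = 203.1900·0.954640 − 99.4208·0.563881·0.703658 = 154.525236
B₀ = V₀ − E₀ = 203.1900 − 154.525236 = 48.664764
spread = −(1/T)·ln(B₀/D) − r = −(1/8.8005)·ln(48.664764/99.4208) − 0.0651 = 0.01607790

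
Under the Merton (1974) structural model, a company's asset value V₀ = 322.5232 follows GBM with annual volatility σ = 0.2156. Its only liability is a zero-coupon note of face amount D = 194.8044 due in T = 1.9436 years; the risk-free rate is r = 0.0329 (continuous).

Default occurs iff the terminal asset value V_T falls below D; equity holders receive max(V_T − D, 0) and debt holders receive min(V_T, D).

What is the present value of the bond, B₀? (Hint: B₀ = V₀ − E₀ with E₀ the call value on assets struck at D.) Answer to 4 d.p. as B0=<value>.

B0=181.9173

d₁ = [ln(V₀/D) + (r + σ²/2)T] / (σ√T)
   = [ln(322.5232/194.8044) + (0.0329 + 0.5·0.2156²)·1.9436] / (0.2156·√1.9436)
   = [0.504179 + 0.109117] / 0.300575 = 2.040412
d₂ = d₁ − σ√T = 2.040412 − 0.300575 = 1.739838
N(d₁) = 0.979345,  N(d₂) = 0.959056,  e^(−rT) = 0.938057
E₀ = V₀·N(d₁) − D·e^(−rT)·N(d₂)
   = 322.5232·0.979345 − 194.8044·0.938057·0.959056 = 140.605912
B₀ = V₀ − E₀ = 322.5232 − 140.605912 = 181.917288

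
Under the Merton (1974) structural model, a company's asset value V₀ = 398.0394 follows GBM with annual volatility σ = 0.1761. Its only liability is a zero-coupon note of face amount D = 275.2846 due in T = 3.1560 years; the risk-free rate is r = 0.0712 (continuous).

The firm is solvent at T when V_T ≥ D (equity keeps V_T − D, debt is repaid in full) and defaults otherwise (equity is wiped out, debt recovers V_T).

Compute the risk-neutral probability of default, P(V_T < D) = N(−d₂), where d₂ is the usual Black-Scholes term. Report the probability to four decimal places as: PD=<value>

PD=0.0409

d₁ = [ln(V₀/D) + (r + σ²/2)T] / (σ√T)
   = [ln(398.0394/275.2846) + (0.0712 + 0.5·0.1761²)·3.1560] / (0.1761·√3.1560)
   = [0.368746 + 0.273643] / 0.312844 = 2.053382
d₂ = d₁ − σ√T = 2.053382 − 0.312844 = 1.740538
risk-neutral PD = N(−d₂) = N(-1.740538) = 0.040882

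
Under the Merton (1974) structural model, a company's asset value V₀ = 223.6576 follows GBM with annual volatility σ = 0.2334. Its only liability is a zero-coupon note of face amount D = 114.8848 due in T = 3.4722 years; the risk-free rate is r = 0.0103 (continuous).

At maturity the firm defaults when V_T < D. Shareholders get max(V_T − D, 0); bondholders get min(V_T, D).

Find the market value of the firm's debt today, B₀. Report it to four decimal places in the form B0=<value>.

d₁ = [ln(V₀/D) + (r + σ²/2)T] / (σ√T)
   = [ln(223.6576/114.8848) + (0.0103 + 0.5·0.2334²)·3.4722] / (0.2334·√3.4722)
   = [0.666186 + 0.130339] / 0.434914 = 1.831455
d₂ = d₁ − σ√T = 1.831455 − 0.434914 = 1.396541
N(d₁) = 0.966484,  N(d₂) = 0.918724,  e^(−rT) = 0.964868
E₀ = V₀·N(d₁) − D·e^(−rT)·N(d₂)
   = 223.6576·0.966484 − 114.8848·0.964868·0.918724 = 114.322033
B₀ = V₀ − E₀ = 223.6576 − 114.322033 = 109.335567

B0=109.3356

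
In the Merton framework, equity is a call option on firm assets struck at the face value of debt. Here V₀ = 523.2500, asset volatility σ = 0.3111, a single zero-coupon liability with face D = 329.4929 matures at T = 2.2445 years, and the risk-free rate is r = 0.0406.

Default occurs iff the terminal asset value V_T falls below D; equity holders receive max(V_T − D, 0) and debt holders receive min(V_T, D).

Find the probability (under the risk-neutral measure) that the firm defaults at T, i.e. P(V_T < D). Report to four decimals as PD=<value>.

PD=0.1698

d₁ = [ln(V₀/D) + (r + σ²/2)T] / (σ√T)
   = [ln(523.2500/329.4929) + (0.0406 + 0.5·0.3111²)·2.2445] / (0.3111·√2.2445)
   = [0.462505 + 0.199742] / 0.466079 = 1.420887
d₂ = d₁ − σ√T = 1.420887 − 0.466079 = 0.954808
risk-neutral PD = N(−d₂) = N(-0.954808) = 0.169837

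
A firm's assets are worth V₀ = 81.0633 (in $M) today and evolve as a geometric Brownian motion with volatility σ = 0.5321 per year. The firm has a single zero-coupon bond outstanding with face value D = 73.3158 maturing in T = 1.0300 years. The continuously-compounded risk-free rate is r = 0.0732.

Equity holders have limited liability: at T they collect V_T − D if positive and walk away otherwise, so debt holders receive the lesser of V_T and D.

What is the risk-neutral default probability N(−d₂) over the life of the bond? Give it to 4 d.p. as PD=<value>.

PD=0.4778

d₁ = [ln(V₀/D) + (r + σ²/2)T] / (σ√T)
   = [ln(81.0633/73.3158) + (0.0732 + 0.5·0.5321²)·1.0300] / (0.5321·√1.0300)
   = [0.100454 + 0.221208] / 0.540023 = 0.595646
d₂ = d₁ − σ√T = 0.595646 − 0.540023 = 0.055624
risk-neutral PD = N(−d₂) = N(-0.055624) = 0.477821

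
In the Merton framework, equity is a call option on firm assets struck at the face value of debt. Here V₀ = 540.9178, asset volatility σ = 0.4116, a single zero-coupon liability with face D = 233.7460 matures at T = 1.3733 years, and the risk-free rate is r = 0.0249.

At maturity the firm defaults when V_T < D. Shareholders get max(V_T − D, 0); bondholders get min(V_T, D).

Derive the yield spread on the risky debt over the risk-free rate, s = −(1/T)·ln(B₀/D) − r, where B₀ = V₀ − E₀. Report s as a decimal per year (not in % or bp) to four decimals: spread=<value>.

d₁ = [ln(V₀/D) + (r + σ²/2)T] / (σ√T)
   = [ln(540.9178/233.7460) + (0.0249 + 0.5·0.4116²)·1.3733] / (0.4116·√1.3733)
   = [0.839032 + 0.150524] / 0.482345 = 2.051551
d₂ = d₁ − σ√T = 2.051551 − 0.482345 = 1.569205
N(d₁) = 0.979893,  N(d₂) = 0.941700,  e^(−rT) = 0.966383
E₀ = V₀·N(d₁) − D·e^(−rT)·N(d₂)
   = 540.9178·0.979893 − 233.7460·0.966383·0.941700 = 317.322899
B₀ = V₀ − E₀ = 540.9178 − 317.322899 = 223.594901
spread = −(1/T)·ln(B₀/D) − r = −(1/1.3733)·ln(223.594901/233.7460) − 0.0249 = 0.00743024

spread=0.0074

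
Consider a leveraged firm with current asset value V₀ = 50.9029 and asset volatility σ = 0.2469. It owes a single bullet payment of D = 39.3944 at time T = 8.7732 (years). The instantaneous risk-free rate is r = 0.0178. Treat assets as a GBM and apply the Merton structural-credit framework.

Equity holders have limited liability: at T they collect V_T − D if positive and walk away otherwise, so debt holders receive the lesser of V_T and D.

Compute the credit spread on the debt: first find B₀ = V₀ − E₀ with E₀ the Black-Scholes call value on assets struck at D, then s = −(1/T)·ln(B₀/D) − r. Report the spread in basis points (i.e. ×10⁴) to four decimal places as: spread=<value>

d₁ = [ln(V₀/D) + (r + σ²/2)T] / (σ√T)
   = [ln(50.9029/39.3944) + (0.0178 + 0.5·0.2469²)·8.7732] / (0.2469·√8.7732)
   = [0.256296 + 0.423568] / 0.731308 = 0.929656
d₂ = d₁ − σ√T = 0.929656 − 0.731308 = 0.198348
N(d₁) = 0.823725,  N(d₂) = 0.578614,  e^(−rT) = 0.855420
E₀ = V₀·N(d₁) − D·e^(−rT)·N(d₂)
   = 50.9029·0.823725 − 39.3944·0.855420·0.578614 = 22.431452
B₀ = V₀ − E₀ = 50.9029 − 22.431452 = 28.471448
spread = −(1/T)·ln(B₀/D) − r = −(1/8.7732)·ln(28.471448/39.3944) − 0.0178 = 0.01921294
in basis points: 0.01921294 × 10⁴ = 192.1294 bp

spread=192.1294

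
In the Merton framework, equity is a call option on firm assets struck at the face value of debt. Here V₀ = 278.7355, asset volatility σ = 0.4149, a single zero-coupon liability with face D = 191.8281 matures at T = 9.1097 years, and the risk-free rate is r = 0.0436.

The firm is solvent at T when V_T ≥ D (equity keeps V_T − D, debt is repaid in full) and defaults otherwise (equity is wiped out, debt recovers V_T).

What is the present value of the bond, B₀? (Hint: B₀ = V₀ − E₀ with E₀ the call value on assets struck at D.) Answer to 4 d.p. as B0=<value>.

d₁ = [ln(V₀/D) + (r + σ²/2)T] / (σ√T)
   = [ln(278.7355/191.8281) + (0.0436 + 0.5·0.4149²)·9.1097] / (0.4149·√9.1097)
   = [0.373664 + 1.181264] / 1.252263 = 1.241694
d₂ = d₁ − σ√T = 1.241694 − 1.252263 = -0.010568
N(d₁) = 0.892825,  N(d₂) = 0.495784,  e^(−rT) = 0.672211
E₀ = V₀·N(d₁) − D·e^(−rT)·N(d₂)
   = 278.7355·0.892825 − 191.8281·0.672211·0.495784 = 184.931292
B₀ = V₀ − E₀ = 278.7355 − 184.931292 = 93.804208

B0=93.8042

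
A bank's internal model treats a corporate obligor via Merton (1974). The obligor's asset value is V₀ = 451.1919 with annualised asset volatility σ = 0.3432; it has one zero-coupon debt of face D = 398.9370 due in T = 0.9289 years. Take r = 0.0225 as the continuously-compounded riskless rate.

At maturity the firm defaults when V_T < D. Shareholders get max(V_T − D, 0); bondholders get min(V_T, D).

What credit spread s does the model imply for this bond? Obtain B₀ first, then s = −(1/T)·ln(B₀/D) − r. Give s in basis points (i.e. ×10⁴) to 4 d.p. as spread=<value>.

d₁ = [ln(V₀/D) + (r + σ²/2)T] / (σ√T)
   = [ln(451.1919/398.9370) + (0.0225 + 0.5·0.3432²)·0.9289] / (0.3432·√0.9289)
   = [0.123089 + 0.075606] / 0.330774 = 0.600698
d₂ = d₁ − σ√T = 0.600698 − 0.330774 = 0.269923
N(d₁) = 0.725979,  N(d₂) = 0.606390,  e^(−rT) = 0.979317
E₀ = V₀·N(d₁) − D·e^(−rT)·N(d₂)
   = 451.1919·0.725979 − 398.9370·0.979317·0.606390 = 90.647963
B₀ = V₀ − E₀ = 451.1919 − 90.647963 = 360.543937
spread = −(1/T)·ln(B₀/D) − r = −(1/0.9289)·ln(360.543937/398.9370) − 0.0225 = 0.08643496
in basis points: 0.08643496 × 10⁴ = 864.3496 bp

spread=864.3496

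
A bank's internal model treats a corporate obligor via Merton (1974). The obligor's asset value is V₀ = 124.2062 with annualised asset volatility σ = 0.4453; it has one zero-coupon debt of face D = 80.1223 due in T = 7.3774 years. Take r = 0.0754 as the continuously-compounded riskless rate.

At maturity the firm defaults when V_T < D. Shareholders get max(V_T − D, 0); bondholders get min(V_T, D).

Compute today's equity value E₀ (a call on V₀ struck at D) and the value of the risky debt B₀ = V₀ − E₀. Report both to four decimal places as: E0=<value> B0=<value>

d₁ = [ln(V₀/D) + (r + σ²/2)T] / (σ√T)
   = [ln(124.2062/80.1223) + (0.0754 + 0.5·0.4453²)·7.3774] / (0.4453·√7.3774)
   = [0.438389 + 1.287696] / 1.209496 = 1.427111
d₂ = d₁ − σ√T = 1.427111 − 1.209496 = 0.217615
N(d₁) = 0.923226,  N(d₂) = 0.586136,  e^(−rT) = 0.573352
E₀ = V₀·N(d₁) − D·e^(−rT)·N(d₂)
   = 124.2062·0.923226 − 80.1223·0.573352·0.586136 = 87.744354
B₀ = V₀ − E₀ = 124.2062 − 87.744354 = 36.461846

E0=87.7444 B0=36.4618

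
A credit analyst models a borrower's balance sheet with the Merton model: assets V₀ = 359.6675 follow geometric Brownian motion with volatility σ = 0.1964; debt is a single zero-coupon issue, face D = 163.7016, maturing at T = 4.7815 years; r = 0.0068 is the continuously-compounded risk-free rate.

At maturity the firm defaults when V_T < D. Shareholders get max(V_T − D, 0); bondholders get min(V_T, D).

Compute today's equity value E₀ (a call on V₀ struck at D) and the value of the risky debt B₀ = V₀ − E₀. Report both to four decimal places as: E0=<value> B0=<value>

E0=202.2917 B0=157.3758

d₁ = [ln(V₀/D) + (r + σ²/2)T] / (σ√T)
   = [ln(359.6675/163.7016) + (0.0068 + 0.5·0.1964²)·4.7815] / (0.1964·√4.7815)
   = [0.787135 + 0.124733] / 0.429461 = 2.123284
d₂ = d₁ − σ√T = 2.123284 − 0.429461 = 1.693823
N(d₁) = 0.983135,  N(d₂) = 0.954851,  e^(−rT) = 0.968009
E₀ = V₀·N(d₁) − D·e^(−rT)·N(d₂)
   = 359.6675·0.983135 − 163.7016·0.968009·0.954851 = 202.291711
B₀ = V₀ − E₀ = 359.6675 − 202.291711 = 157.375789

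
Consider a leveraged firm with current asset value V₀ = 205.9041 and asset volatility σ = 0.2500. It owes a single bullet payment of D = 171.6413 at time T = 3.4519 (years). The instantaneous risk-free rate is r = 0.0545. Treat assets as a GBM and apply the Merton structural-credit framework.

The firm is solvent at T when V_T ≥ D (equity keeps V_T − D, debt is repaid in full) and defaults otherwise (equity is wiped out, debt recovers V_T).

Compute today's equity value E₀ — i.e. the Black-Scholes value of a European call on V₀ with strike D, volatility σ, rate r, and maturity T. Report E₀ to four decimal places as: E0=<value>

d₁ = [ln(V₀/D) + (r + σ²/2)T] / (σ√T)
   = [ln(205.9041/171.6413) + (0.0545 + 0.5·0.2500²)·3.4519] / (0.2500·√3.4519)
   = [0.182004 + 0.296000] / 0.464482 = 1.029112
d₂ = d₁ − σ√T = 1.029112 − 0.464482 = 0.564629
N(d₁) = 0.848286,  N(d₂) = 0.713837,  e^(−rT) = 0.828508
E₀ = V₀·N(d₁) − D·e^(−rT)·N(d₂)
   = 205.9041·0.848286 − 171.6413·0.828508·0.713837 = 73.153572

E0=73.1536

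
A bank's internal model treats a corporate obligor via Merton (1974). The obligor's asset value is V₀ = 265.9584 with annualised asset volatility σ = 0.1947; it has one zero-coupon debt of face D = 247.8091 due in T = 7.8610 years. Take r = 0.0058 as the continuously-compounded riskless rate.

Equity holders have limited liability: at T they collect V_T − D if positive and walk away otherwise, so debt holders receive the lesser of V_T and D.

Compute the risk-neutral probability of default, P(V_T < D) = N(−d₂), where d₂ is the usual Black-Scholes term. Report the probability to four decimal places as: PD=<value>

PD=0.5239

d₁ = [ln(V₀/D) + (r + σ²/2)T] / (σ√T)
   = [ln(265.9584/247.8091) + (0.0058 + 0.5·0.1947²)·7.8610] / (0.1947·√7.8610)
   = [0.070681 + 0.194592] / 0.545890 = 0.485946
d₂ = d₁ − σ√T = 0.485946 − 0.545890 = -0.059944
risk-neutral PD = N(−d₂) = N(0.059944) = 0.523900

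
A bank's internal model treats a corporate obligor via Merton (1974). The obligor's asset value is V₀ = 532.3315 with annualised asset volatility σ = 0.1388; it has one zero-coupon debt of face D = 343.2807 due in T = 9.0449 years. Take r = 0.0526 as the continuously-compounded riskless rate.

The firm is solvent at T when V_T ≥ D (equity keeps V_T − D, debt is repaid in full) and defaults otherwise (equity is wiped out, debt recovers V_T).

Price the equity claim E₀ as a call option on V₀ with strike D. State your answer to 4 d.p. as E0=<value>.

d₁ = [ln(V₀/D) + (r + σ²/2)T] / (σ√T)
   = [ln(532.3315/343.2807) + (0.0526 + 0.5·0.1388²)·9.0449] / (0.1388·√9.0449)
   = [0.438718 + 0.562889] / 0.417437 = 2.399418
d₂ = d₁ − σ√T = 2.399418 − 0.417437 = 1.981980
N(d₁) = 0.991789,  N(d₂) = 0.976259,  e^(−rT) = 0.621412
E₀ = V₀·N(d₁) − D·e^(−rT)·N(d₂)
   = 532.3315·0.991789 − 343.2807·0.621412·0.976259 = 319.706502

E0=319.7065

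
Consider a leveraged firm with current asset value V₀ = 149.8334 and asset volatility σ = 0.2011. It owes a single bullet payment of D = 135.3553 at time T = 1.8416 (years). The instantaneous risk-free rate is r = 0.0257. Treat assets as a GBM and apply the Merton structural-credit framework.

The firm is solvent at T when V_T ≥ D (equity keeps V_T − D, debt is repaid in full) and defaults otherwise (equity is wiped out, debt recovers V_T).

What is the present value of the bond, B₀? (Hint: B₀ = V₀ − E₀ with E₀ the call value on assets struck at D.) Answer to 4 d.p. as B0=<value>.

d₁ = [ln(V₀/D) + (r + σ²/2)T] / (σ√T)
   = [ln(149.8334/135.3553) + (0.0257 + 0.5·0.2011²)·1.8416] / (0.2011·√1.8416)
   = [0.101621 + 0.084567] / 0.272904 = 0.682248
d₂ = d₁ − σ√T = 0.682248 − 0.272904 = 0.409344
N(d₁) = 0.752459,  N(d₂) = 0.658857,  e^(−rT) = 0.953773
E₀ = V₀·N(d₁) − D·e^(−rT)·N(d₂)
   = 149.8334·0.752459 − 135.3553·0.953773·0.658857 = 27.686241
B₀ = V₀ − E₀ = 149.8334 − 27.686241 = 122.147159

B0=122.1472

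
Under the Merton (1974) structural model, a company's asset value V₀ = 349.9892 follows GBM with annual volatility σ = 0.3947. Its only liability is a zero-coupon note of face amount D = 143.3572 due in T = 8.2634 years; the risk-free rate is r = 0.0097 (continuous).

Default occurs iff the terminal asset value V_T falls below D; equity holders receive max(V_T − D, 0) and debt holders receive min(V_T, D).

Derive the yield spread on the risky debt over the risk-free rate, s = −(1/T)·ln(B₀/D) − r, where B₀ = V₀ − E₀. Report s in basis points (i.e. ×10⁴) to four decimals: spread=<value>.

spread=242.9290

d₁ = [ln(V₀/D) + (r + σ²/2)T] / (σ√T)
   = [ln(349.9892/143.3572) + (0.0097 + 0.5·0.3947²)·8.2634] / (0.3947·√8.2634)
   = [0.892563 + 0.723825] / 1.134610 = 1.424620
d₂ = d₁ − σ√T = 1.424620 − 1.134610 = 0.290010
N(d₁) = 0.922866,  N(d₂) = 0.614096,  e^(−rT) = 0.922973
E₀ = V₀·N(d₁) − D·e^(−rT)·N(d₂)
   = 349.9892·0.922866 − 143.3572·0.922973·0.614096 = 241.739291
B₀ = V₀ − E₀ = 349.9892 − 241.739291 = 108.249909
spread = −(1/T)·ln(B₀/D) − r = −(1/8.2634)·ln(108.249909/143.3572) − 0.0097 = 0.02429290
in basis points: 0.02429290 × 10⁴ = 242.9290 bp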